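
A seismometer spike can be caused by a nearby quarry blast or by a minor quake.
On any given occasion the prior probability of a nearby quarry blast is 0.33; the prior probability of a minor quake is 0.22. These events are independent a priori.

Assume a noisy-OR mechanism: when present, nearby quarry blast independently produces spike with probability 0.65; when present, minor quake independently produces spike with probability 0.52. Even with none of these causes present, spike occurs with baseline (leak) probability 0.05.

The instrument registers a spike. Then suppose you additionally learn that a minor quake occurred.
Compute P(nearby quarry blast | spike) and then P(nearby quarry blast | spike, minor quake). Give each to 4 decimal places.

Under noisy-OR, P(spike | causes) = 1 − (1−0.05)·∏(1−qᵢ) over the active causes.
Numerator (weight on configurations with nearby quarry blast): 0.171815 + 0.061013 = 0.232828
Normalizer over all consistent configurations: 0.05×0.67×0.78 + 0.544×0.67×0.22 + 0.6675×0.33×0.78 + 0.8404×0.33×0.22 = 0.339144
Posterior = 0.232828 / 0.339144 ≈ 0.6865

With the extra evidence:
For the numerator, keep only nearby quarry blast=true terms: 0.8404·0.33 = 0.277332
Denominator P(spike | minor quake): 0.544·0.67 + 0.8404·0.33 = 0.641812
P(nearby quarry blast | spike, minor quake) = 0.277332/0.641812 ≈ 0.4321
Conditioning on minor quake lowers the posterior on nearby quarry blast: the classic explaining-away effect in a common-effect structure.

P(nearby quarry blast | spike) ≈ 0.6865; P(nearby quarry blast | spike, minor quake) ≈ 0.4321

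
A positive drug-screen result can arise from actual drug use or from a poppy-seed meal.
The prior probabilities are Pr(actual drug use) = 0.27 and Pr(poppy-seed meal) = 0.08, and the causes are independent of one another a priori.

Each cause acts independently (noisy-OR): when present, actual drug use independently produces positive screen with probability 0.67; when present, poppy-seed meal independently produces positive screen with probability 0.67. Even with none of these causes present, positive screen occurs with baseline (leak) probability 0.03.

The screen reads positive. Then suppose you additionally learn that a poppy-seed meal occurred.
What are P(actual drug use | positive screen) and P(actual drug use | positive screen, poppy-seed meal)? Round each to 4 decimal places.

P(actual drug use | positive screen) ≈ 0.7587; P(actual drug use | positive screen, poppy-seed meal) ≈ 0.3273

Under noisy-OR, P(positive screen | causes) = 1 − (1−0.03)·∏(1−qᵢ) over the active causes.
By total probability over the 4 (actual drug use, poppy-seed meal) configurations:
  P(positive screen) = 0.03×0.73×0.92 + 0.6799×0.73×0.08 + 0.6799×0.27×0.92 + 0.894367×0.27×0.08
        = 0.020148 + 0.039706 + 0.168887 + 0.019318 = 0.248059
Configurations with actual drug use contribute 0.188205, so
  P(actual drug use | positive screen) = 0.188205 / 0.248059 ≈ 0.7587

With the extra evidence:
Numerator (weight on configurations with actual drug use): 0.894367×0.27 = 0.241479
The normalizing constant is 0.6799×0.73 + 0.894367×0.27 = 0.737806
P(actual drug use | positive screen, poppy-seed meal) = 0.241479/0.737806 ≈ 0.3273
Conditioning on poppy-seed meal lowers the posterior on actual drug use: the classic explaining-away effect in a common-effect structure.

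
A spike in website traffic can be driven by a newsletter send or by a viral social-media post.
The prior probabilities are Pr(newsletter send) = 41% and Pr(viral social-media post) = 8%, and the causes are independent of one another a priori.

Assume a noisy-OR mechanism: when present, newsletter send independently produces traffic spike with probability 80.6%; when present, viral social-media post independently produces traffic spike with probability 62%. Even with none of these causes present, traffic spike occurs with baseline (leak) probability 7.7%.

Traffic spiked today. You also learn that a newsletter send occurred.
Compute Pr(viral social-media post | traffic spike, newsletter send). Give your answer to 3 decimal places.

Pr(viral social-media post | traffic spike, newsletter send) ≈ 0.090

Under noisy-OR, P(traffic spike | causes) = 1 − (1−0.077)·∏(1−qᵢ) over the active causes.
P(traffic spike | newsletter send) = 0.820938×0.92 + 0.931956×0.08 = 0.755263 + 0.074556 = 0.829819
Of this, 0.074556 comes from 0.931956×0.08 (the viral social-media post=true cases).
So P(viral social-media post | traffic spike, newsletter send) = 0.074556/0.829819 ≈ 0.090.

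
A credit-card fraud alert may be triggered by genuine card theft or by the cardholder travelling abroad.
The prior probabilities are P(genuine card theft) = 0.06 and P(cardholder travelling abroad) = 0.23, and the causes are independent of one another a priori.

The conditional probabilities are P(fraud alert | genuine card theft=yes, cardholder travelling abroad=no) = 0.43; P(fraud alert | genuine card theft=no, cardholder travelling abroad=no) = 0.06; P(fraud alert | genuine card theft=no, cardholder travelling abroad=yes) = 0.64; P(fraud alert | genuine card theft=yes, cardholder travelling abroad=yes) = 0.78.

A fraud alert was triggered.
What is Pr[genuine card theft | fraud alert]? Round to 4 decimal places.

Pr[genuine card theft | fraud alert] ≈ 0.1442

P(fraud alert) = 0.06·0.94·0.77 + 0.64·0.94·0.23 + 0.43·0.06·0.77 + 0.78·0.06·0.23 = 0.043428 + 0.138368 + 0.019866 + 0.010764 = 0.212426
The genuine card theft-present share is 0.019866 + 0.010764 = 0.030630.
So P(genuine card theft | fraud alert) = 0.030630/0.212426 ≈ 0.1442.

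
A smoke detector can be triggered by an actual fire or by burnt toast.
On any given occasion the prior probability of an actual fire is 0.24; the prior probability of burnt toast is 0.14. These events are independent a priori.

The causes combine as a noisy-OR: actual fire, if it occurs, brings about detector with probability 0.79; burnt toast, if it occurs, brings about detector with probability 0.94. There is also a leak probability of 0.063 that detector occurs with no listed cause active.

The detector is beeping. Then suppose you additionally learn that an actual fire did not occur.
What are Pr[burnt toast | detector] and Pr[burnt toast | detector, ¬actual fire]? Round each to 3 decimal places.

Under noisy-OR, P(detector | causes) = 1 − (1−0.063)·∏(1−qᵢ) over the active causes.
Weight on burnt toast=true, given the evidence: 0.100418 + 0.033203 = 0.133621
Denominator P(detector): 0.063·0.76·0.86 + 0.94378·0.76·0.14 + 0.80323·0.24·0.86 + 0.988194·0.24·0.14 = 0.340585
P(burnt toast | detector) = 0.133621/0.340585 ≈ 0.392

With the extra evidence:
For the numerator, keep only burnt toast=true terms: 0.94378×0.14 = 0.132129
Normalizer over all consistent configurations: 0.063×0.86 + 0.94378×0.14 = 0.186309
Posterior = 0.132129 / 0.186309 ≈ 0.709

Pr[burnt toast | detector] ≈ 0.392; Pr[burnt toast | detector, ¬actual fire] ≈ 0.709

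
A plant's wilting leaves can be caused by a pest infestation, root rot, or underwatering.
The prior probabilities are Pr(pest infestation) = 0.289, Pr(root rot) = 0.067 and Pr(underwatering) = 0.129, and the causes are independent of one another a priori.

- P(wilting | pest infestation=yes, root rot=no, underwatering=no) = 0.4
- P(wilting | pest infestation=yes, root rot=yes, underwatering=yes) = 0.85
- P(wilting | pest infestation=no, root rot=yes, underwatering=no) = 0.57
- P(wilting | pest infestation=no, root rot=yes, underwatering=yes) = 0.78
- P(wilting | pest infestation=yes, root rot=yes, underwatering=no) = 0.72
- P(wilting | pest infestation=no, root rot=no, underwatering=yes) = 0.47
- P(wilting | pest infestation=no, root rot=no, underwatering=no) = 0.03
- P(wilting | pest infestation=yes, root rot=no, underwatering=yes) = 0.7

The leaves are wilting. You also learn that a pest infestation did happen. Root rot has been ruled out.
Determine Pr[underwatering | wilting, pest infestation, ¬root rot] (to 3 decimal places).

By total probability over both values of underwatering:
  P(wilting | pest infestation, ¬root rot) = 0.4·0.871 + 0.7·0.129
        = 0.348400 + 0.090300 = 0.438700
The terms with underwatering present sum to 0.090300, so
  P(underwatering | wilting, pest infestation, ¬root rot) = 0.090300 / 0.438700 ≈ 0.206

Pr[underwatering | wilting, pest infestation, ¬root rot] ≈ 0.206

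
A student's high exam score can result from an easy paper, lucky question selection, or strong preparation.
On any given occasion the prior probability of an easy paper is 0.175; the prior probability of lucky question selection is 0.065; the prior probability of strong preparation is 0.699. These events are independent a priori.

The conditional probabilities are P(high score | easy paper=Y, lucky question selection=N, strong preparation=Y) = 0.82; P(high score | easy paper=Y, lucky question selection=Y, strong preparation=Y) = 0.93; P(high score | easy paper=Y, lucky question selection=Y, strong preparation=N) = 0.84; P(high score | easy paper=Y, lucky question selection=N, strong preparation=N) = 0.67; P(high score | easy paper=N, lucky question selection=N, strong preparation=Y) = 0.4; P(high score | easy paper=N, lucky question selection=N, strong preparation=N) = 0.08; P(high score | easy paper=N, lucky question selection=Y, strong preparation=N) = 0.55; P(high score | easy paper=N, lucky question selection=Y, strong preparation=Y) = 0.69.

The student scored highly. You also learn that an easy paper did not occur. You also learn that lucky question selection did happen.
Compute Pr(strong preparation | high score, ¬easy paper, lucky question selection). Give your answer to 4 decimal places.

Sum P(high score|·) weighted by the priors over both values of strong preparation:
  P(high score | ¬easy paper, lucky question selection) = 0.55·0.301 + 0.69·0.699
        = 0.165550 + 0.482310 = 0.647860
Configurations with strong preparation contribute 0.482310, so
  P(strong preparation | high score, ¬easy paper, lucky question selection) = 0.482310 / 0.647860 ≈ 0.7445

Pr(strong preparation | high score, ¬easy paper, lucky question selection) ≈ 0.7445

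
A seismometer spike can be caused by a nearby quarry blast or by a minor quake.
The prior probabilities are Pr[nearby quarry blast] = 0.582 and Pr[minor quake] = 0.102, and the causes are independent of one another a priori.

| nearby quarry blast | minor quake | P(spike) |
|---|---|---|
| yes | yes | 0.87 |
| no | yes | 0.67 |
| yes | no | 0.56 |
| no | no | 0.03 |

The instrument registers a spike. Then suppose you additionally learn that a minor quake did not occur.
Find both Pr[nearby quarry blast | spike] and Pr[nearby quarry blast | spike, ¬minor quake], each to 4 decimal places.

Pr[nearby quarry blast | spike] ≈ 0.8963; Pr[nearby quarry blast | spike, ¬minor quake] ≈ 0.9629

By total probability over the 4 (nearby quarry blast, minor quake) configurations:
  P(spike) = 0.03*0.418*0.898 + 0.67*0.418*0.102 + 0.56*0.582*0.898 + 0.87*0.582*0.102
        = 0.011261 + 0.028566 + 0.292676 + 0.051647 = 0.384150
Keeping only the nearby quarry blast-present terms gives 0.344323, so
  P(nearby quarry blast | spike) = 0.344323 / 0.384150 ≈ 0.8963

With the extra evidence:
For the numerator, keep only nearby quarry blast=true terms: 0.56*0.582 = 0.325920
Normalizer over all consistent configurations: 0.03*0.418 + 0.56*0.582 = 0.338460
P(nearby quarry blast | spike, ¬minor quake) = 0.325920/0.338460 ≈ 0.9629
With minor quake excluded, nearby quarry blast must carry more of the explanatory weight for the spike.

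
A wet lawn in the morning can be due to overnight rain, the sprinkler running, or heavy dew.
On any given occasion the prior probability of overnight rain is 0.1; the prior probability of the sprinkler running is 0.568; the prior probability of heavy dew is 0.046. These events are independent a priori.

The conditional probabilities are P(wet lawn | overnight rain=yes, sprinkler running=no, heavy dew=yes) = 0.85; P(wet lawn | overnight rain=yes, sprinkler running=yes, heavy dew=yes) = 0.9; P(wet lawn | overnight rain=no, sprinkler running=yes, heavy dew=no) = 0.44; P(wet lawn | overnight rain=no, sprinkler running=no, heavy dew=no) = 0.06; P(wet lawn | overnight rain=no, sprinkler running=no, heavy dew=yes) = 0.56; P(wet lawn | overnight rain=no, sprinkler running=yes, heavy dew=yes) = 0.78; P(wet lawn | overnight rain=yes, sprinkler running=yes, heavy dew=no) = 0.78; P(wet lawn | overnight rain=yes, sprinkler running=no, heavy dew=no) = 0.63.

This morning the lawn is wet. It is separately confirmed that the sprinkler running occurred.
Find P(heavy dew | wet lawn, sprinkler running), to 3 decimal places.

P(heavy dew | wet lawn, sprinkler running) ≈ 0.075

Enumerate the 4 (overnight rain, heavy dew) configurations and weight by the priors:
  P(wet lawn | sprinkler running) = 0.44*0.9*0.954 + 0.78*0.9*0.046 + 0.78*0.1*0.954 + 0.9*0.1*0.046
        = 0.377784 + 0.032292 + 0.074412 + 0.004140 = 0.488628
Configurations with heavy dew contribute 0.036432, so
  P(heavy dew | wet lawn, sprinkler running) = 0.036432 / 0.488628 ≈ 0.075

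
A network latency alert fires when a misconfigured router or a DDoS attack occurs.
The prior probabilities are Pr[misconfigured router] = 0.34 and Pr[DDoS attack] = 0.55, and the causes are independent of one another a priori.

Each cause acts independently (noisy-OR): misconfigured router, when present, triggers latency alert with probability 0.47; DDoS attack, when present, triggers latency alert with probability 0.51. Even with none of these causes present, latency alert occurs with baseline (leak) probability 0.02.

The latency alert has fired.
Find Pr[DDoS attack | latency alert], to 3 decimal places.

Pr[DDoS attack | latency alert] ≈ 0.805

Under noisy-OR, P(latency alert | causes) = 1 − (1−0.02)·∏(1−qᵢ) over the active causes.
Enumerate the 4 (misconfigured router, DDoS attack) configurations and weight by the priors:
  P(latency alert) = 0.02*0.66*0.45 + 0.5198*0.66*0.55 + 0.4806*0.34*0.45 + 0.745494*0.34*0.55
        = 0.005940 + 0.188687 + 0.073532 + 0.139407 = 0.407566
The terms with DDoS attack present sum to 0.328094, so
  P(DDoS attack | latency alert) = 0.328094 / 0.407566 ≈ 0.805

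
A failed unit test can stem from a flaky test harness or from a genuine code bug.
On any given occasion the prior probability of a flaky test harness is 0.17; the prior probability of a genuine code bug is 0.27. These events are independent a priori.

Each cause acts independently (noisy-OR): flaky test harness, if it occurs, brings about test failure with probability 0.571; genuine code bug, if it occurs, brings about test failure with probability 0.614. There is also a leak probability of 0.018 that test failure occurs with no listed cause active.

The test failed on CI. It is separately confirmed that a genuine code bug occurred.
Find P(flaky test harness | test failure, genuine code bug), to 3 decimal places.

P(flaky test harness | test failure, genuine code bug) ≈ 0.216

Under noisy-OR, P(test failure | causes) = 1 − (1−0.018)·∏(1−qᵢ) over the active causes.
P(test failure | genuine code bug) = 0.620948·0.83 + 0.837387·0.17 = 0.515387 + 0.142356 = 0.657743
The flaky test harness-present share is 0.837387·0.17 = 0.142356.
Hence the posterior is 0.142356/0.657743 ≈ 0.216.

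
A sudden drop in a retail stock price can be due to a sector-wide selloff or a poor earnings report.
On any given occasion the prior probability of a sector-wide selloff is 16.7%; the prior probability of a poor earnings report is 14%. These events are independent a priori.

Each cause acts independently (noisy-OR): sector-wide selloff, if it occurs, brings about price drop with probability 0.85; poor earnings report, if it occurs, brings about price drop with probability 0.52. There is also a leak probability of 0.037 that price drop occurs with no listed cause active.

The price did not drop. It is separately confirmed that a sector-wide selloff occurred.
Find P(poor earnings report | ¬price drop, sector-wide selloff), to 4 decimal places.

P(poor earnings report | ¬price drop, sector-wide selloff) ≈ 0.0725

Under noisy-OR, P(price drop | causes) = 1 − (1−0.037)·∏(1−qᵢ) over the active causes.
P(¬price drop | sector-wide selloff) = 0.14445*0.86 + 0.069336*0.14 = 0.124227 + 0.009707 = 0.133934
The poor earnings report-present share is 0.069336*0.14 = 0.009707.
P(poor earnings report | ¬price drop, sector-wide selloff) = 0.009707 / 0.133934 ≈ 0.0725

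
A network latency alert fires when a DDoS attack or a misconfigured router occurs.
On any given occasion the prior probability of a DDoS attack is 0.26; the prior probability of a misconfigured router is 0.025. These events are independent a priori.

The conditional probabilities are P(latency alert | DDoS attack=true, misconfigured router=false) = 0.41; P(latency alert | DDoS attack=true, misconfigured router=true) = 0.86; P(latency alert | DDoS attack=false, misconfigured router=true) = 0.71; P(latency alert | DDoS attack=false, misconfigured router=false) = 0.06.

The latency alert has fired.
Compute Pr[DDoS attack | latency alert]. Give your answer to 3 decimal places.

Pr[DDoS attack | latency alert] ≈ 0.660

P(latency alert) = 0.06*0.74*0.975 + 0.71*0.74*0.025 + 0.41*0.26*0.975 + 0.86*0.26*0.025 = 0.043290 + 0.013135 + 0.103935 + 0.005590 = 0.165950
Restricting to configurations with DDoS attack present: 0.103935 + 0.005590 = 0.109525.
P(DDoS attack | latency alert) = 0.109525 / 0.165950 ≈ 0.660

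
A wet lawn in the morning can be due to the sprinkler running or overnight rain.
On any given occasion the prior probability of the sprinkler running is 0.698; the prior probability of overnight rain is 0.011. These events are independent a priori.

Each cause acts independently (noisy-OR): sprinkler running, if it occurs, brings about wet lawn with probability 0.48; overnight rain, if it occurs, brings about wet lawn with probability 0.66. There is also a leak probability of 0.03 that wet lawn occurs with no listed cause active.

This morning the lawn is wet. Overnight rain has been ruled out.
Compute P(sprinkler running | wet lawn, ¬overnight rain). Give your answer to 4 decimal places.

Under noisy-OR, P(wet lawn | causes) = 1 − (1−0.03)·∏(1−qᵢ) over the active causes.
Enumerate both values of sprinkler running and weight by the priors:
  P(wet lawn | ¬overnight rain) = 0.03·0.302 + 0.4956·0.698
        = 0.009060 + 0.345929 = 0.354989
Keeping only the sprinkler running-present terms gives 0.345929, so
  P(sprinkler running | wet lawn, ¬overnight rain) = 0.345929 / 0.354989 ≈ 0.9745

P(sprinkler running | wet lawn, ¬overnight rain) ≈ 0.9745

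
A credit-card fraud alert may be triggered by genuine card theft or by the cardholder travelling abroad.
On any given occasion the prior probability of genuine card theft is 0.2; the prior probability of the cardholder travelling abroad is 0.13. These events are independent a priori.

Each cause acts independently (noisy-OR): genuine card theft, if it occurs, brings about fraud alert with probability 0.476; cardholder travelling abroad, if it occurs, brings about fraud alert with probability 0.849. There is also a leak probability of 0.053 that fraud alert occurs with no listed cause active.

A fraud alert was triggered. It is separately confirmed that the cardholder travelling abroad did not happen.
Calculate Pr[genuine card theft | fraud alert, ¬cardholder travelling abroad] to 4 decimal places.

Under noisy-OR, P(fraud alert | causes) = 1 − (1−0.053)·∏(1−qᵢ) over the active causes.
P(fraud alert | ¬cardholder travelling abroad) = 0.053×0.8 + 0.503772×0.2 = 0.042400 + 0.100754 = 0.143154
The genuine card theft-present share is 0.503772×0.2 = 0.100754.
Hence the posterior is 0.100754/0.143154 ≈ 0.7038.

Pr[genuine card theft | fraud alert, ¬cardholder travelling abroad] ≈ 0.7038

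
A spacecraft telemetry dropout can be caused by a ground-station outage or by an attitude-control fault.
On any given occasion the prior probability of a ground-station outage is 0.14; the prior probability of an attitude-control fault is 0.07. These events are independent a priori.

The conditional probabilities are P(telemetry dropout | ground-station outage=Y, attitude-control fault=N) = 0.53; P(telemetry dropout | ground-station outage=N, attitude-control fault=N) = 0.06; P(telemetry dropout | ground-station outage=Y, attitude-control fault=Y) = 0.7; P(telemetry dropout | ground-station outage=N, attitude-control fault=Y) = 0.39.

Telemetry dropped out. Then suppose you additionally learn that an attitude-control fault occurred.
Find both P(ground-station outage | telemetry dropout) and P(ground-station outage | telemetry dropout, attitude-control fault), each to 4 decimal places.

P(ground-station outage | telemetry dropout) ≈ 0.5149; P(ground-station outage | telemetry dropout, attitude-control fault) ≈ 0.2261

Numerator (weight on configurations with ground-station outage): 0.069006 + 0.006860 = 0.075866
Normalizer over all consistent configurations: 0.06×0.86×0.93 + 0.39×0.86×0.07 + 0.53×0.14×0.93 + 0.7×0.14×0.07 = 0.147332
P(ground-station outage | telemetry dropout) = 0.075866/0.147332 ≈ 0.5149

Now also conditioning on attitude-control fault=true:
P(telemetry dropout | attitude-control fault) = 0.39×0.86 + 0.7×0.14 = 0.335400 + 0.098000 = 0.433400
Of this, 0.098000 comes from 0.7×0.14 (the ground-station outage=true cases).
So P(ground-station outage | telemetry dropout, attitude-control fault) = 0.098000/0.433400 ≈ 0.2261.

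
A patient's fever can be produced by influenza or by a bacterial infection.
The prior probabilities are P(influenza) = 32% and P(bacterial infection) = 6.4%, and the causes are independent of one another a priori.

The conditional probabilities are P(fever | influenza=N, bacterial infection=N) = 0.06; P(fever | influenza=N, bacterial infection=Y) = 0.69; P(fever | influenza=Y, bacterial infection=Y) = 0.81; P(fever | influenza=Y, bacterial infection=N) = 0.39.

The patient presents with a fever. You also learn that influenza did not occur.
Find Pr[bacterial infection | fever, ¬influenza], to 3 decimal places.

Pr[bacterial infection | fever, ¬influenza] ≈ 0.440

Enumerate both values of bacterial infection and weight by the priors:
  P(fever | ¬influenza) = 0.06*0.936 + 0.69*0.064
        = 0.056160 + 0.044160 = 0.100320
The terms with bacterial infection present sum to 0.044160, so
  P(bacterial infection | fever, ¬influenza) = 0.044160 / 0.100320 ≈ 0.440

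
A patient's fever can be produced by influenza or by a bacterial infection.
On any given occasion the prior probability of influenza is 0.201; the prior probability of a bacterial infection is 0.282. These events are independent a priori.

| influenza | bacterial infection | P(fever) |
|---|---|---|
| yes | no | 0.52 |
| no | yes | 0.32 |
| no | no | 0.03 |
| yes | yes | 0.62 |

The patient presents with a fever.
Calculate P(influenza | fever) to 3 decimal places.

P(fever) = 0.03*0.799*0.718 + 0.32*0.799*0.282 + 0.52*0.201*0.718 + 0.62*0.201*0.282 = 0.017210 + 0.072102 + 0.075045 + 0.035143 = 0.199500
The influenza-present share is 0.075045 + 0.035143 = 0.110188.
So P(influenza | fever) = 0.110188/0.199500 ≈ 0.552.

P(influenza | fever) ≈ 0.552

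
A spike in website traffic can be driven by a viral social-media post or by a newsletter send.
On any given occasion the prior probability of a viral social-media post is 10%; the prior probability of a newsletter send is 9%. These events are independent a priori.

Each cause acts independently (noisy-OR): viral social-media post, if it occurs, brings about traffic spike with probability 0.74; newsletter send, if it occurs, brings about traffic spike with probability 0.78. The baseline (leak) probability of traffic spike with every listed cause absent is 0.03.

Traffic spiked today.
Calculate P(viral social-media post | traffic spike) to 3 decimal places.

P(viral social-media post | traffic spike) ≈ 0.464

Under noisy-OR, P(traffic spike | causes) = 1 − (1−0.03)·∏(1−qᵢ) over the active causes.
P(traffic spike) = 0.03×0.9×0.91 + 0.7866×0.9×0.09 + 0.7478×0.1×0.91 + 0.944516×0.1×0.09 = 0.024570 + 0.063715 + 0.068050 + 0.008501 = 0.164836
The viral social-media post-present share is 0.068050 + 0.008501 = 0.076551.
So P(viral social-media post | traffic spike) = 0.076551/0.164836 ≈ 0.464.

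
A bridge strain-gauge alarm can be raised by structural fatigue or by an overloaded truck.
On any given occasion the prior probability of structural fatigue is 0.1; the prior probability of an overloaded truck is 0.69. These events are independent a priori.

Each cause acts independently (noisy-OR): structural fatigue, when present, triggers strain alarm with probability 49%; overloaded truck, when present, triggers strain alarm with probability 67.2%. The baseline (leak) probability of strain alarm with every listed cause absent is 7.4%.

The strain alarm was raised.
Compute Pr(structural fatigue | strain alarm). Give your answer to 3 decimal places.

Pr(structural fatigue | strain alarm) ≈ 0.142

Under noisy-OR, P(strain alarm | causes) = 1 − (1−0.074)·∏(1−qᵢ) over the active causes.
For the numerator, keep only structural fatigue=true terms: 0.016360 + 0.058312 = 0.074672
The normalizing constant is 0.074·0.9·0.31 + 0.696272·0.9·0.69 + 0.52774·0.1·0.31 + 0.845099·0.1·0.69 = 0.527703
P(structural fatigue | strain alarm) = 0.074672/0.527703 ≈ 0.142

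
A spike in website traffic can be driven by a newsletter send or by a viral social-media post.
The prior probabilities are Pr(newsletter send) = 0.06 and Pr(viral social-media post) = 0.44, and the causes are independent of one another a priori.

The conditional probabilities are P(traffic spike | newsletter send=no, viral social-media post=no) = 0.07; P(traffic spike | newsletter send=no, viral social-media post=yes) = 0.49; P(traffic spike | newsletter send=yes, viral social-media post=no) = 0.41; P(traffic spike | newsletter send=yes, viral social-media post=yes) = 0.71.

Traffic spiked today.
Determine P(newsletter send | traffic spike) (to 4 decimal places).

P(newsletter send | traffic spike) ≈ 0.1195

Weight on newsletter send=true, given the evidence: 0.013776 + 0.018744 = 0.032520
Normalizer over all consistent configurations: 0.07*0.94*0.56 + 0.49*0.94*0.44 + 0.41*0.06*0.56 + 0.71*0.06*0.44 = 0.272032
Posterior = 0.032520 / 0.272032 ≈ 0.1195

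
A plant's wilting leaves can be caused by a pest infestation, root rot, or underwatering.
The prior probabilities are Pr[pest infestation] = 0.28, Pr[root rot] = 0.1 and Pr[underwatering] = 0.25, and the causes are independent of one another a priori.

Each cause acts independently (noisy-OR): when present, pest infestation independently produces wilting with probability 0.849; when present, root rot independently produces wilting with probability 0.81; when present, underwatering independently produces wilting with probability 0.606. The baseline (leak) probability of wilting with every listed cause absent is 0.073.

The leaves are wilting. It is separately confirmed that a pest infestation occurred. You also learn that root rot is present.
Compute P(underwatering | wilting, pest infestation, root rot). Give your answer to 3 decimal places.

Under noisy-OR, P(wilting | causes) = 1 − (1−0.073)·∏(1−qᵢ) over the active causes.
P(wilting | pest infestation, root rot) = 0.973404×0.75 + 0.989521×0.25 = 0.730053 + 0.247380 = 0.977433
Of this, 0.247380 comes from 0.989521×0.25 (the underwatering=true cases).
Hence the posterior is 0.247380/0.977433 ≈ 0.253.

P(underwatering | wilting, pest infestation, root rot) ≈ 0.253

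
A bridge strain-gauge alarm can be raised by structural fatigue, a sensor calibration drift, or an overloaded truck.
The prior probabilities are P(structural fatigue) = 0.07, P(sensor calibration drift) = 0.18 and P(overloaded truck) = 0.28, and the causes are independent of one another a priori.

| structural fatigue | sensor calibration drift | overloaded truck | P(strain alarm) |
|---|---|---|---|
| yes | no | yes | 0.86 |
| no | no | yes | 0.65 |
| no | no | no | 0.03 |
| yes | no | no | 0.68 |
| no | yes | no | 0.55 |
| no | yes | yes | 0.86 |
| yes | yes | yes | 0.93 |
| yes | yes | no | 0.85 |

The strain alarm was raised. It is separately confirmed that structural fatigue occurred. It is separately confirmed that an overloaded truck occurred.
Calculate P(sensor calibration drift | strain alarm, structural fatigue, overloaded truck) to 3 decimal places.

P(sensor calibration drift | strain alarm, structural fatigue, overloaded truck) ≈ 0.192

P(strain alarm | structural fatigue, overloaded truck) = 0.86*0.82 + 0.93*0.18 = 0.705200 + 0.167400 = 0.872600
Of this, 0.167400 comes from 0.93*0.18 (the sensor calibration drift=true cases).
So P(sensor calibration drift | strain alarm, structural fatigue, overloaded truck) = 0.167400/0.872600 ≈ 0.192.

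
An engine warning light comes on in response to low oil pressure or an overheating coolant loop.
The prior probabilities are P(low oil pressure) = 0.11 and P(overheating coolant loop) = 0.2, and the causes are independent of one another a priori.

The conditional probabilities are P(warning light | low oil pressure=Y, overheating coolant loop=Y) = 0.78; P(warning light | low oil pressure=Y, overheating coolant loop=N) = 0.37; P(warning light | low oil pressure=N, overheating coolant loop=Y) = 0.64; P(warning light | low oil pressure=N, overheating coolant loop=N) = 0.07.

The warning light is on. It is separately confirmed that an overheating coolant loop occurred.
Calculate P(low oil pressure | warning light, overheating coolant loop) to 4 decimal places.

Numerator (weight on configurations with low oil pressure): 0.78×0.11 = 0.085800
Denominator P(warning light | overheating coolant loop): 0.64×0.89 + 0.78×0.11 = 0.655400
Posterior = 0.085800 / 0.655400 ≈ 0.1309

P(low oil pressure | warning light, overheating coolant loop) ≈ 0.1309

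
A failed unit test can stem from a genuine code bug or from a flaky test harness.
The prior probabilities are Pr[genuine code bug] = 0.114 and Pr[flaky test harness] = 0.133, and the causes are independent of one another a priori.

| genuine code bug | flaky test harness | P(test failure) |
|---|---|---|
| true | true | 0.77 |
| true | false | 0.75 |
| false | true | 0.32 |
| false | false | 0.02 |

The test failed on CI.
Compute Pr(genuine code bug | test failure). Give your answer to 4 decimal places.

Pr(genuine code bug | test failure) ≈ 0.6178

For the numerator, keep only genuine code bug=true terms: 0.074128 + 0.011675 = 0.085803
Denominator P(test failure): 0.02×0.886×0.867 + 0.32×0.886×0.133 + 0.75×0.114×0.867 + 0.77×0.114×0.133 = 0.138874
Posterior = 0.085803 / 0.138874 ≈ 0.6178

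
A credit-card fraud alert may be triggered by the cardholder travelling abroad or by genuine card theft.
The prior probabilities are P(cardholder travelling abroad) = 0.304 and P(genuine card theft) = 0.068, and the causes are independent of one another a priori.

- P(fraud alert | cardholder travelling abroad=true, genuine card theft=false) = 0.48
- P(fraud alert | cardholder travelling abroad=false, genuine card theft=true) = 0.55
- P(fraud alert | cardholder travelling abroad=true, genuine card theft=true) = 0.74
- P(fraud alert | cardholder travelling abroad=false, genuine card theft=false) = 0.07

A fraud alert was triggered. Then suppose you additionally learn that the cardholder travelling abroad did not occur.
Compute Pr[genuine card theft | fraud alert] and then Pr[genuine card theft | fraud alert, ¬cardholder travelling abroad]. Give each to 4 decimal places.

P(fraud alert) = 0.07*0.696*0.932 + 0.55*0.696*0.068 + 0.48*0.304*0.932 + 0.74*0.304*0.068 = 0.045407 + 0.026030 + 0.135997 + 0.015297 = 0.222731
Restricting to configurations with genuine card theft present: 0.026030 + 0.015297 = 0.041327.
Hence the posterior is 0.041327/0.222731 ≈ 0.1855.

With the extra evidence:
Enumerate both values of genuine card theft and weight by the priors:
  P(fraud alert | ¬cardholder travelling abroad) = 0.07·0.932 + 0.55·0.068
        = 0.065240 + 0.037400 = 0.102640
Keeping only the genuine card theft-present terms gives 0.037400, so
  P(genuine card theft | fraud alert, ¬cardholder travelling abroad) = 0.037400 / 0.102640 ≈ 0.3644
Ruling out cardholder travelling abroad raises the posterior on genuine card theft — the flip side of explaining away.

Pr[genuine card theft | fraud alert] ≈ 0.1855; Pr[genuine card theft | fraud alert, ¬cardholder travelling abroad] ≈ 0.3644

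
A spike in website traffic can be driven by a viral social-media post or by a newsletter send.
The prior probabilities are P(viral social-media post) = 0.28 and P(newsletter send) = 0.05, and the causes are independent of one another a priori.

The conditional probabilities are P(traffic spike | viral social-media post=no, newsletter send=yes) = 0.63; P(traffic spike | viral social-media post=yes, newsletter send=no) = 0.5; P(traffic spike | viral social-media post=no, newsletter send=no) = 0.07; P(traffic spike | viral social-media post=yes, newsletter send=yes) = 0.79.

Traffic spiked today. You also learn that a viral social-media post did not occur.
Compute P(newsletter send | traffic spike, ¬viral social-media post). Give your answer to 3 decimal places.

Sum P(traffic spike|·) weighted by the priors over both values of newsletter send:
  P(traffic spike | ¬viral social-media post) = 0.07·0.95 + 0.63·0.05
        = 0.066500 + 0.031500 = 0.098000
Configurations with newsletter send contribute 0.031500, so
  P(newsletter send | traffic spike, ¬viral social-media post) = 0.031500 / 0.098000 ≈ 0.321

P(newsletter send | traffic spike, ¬viral social-media post) ≈ 0.321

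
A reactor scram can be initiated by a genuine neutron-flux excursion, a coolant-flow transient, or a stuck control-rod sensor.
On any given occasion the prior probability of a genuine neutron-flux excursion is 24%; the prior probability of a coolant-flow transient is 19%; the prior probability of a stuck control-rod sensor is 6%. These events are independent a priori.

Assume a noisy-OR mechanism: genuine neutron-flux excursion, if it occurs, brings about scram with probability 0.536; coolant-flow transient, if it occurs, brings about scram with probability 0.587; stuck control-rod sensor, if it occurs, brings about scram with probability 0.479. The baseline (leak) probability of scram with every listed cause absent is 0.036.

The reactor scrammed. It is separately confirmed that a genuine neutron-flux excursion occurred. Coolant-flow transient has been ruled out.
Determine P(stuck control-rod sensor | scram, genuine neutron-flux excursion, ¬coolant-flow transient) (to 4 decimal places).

P(stuck control-rod sensor | scram, genuine neutron-flux excursion, ¬coolant-flow transient) ≈ 0.0814

Under noisy-OR, P(scram | causes) = 1 − (1−0.036)·∏(1−qᵢ) over the active causes.
Numerator (weight on configurations with stuck control-rod sensor): 0.766959*0.06 = 0.046018
Normalizer over all consistent configurations: 0.552704*0.94 + 0.766959*0.06 = 0.565560
P(stuck control-rod sensor | scram, genuine neutron-flux excursion, ¬coolant-flow transient) = 0.046018/0.565560 ≈ 0.0814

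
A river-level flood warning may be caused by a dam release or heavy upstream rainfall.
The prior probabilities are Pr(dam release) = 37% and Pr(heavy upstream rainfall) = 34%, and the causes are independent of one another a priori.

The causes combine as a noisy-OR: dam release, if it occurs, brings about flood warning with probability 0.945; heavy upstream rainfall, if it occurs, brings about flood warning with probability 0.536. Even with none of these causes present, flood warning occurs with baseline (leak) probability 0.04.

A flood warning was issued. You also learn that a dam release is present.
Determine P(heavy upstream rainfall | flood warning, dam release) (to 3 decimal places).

Under noisy-OR, P(flood warning | causes) = 1 − (1−0.04)·∏(1−qᵢ) over the active causes.
Enumerate both values of heavy upstream rainfall and weight by the priors:
  P(flood warning | dam release) = 0.9472·0.66 + 0.975501·0.34
        = 0.625152 + 0.331670 = 0.956822
Keeping only the heavy upstream rainfall-present terms gives 0.331670, so
  P(heavy upstream rainfall | flood warning, dam release) = 0.331670 / 0.956822 ≈ 0.347

P(heavy upstream rainfall | flood warning, dam release) ≈ 0.347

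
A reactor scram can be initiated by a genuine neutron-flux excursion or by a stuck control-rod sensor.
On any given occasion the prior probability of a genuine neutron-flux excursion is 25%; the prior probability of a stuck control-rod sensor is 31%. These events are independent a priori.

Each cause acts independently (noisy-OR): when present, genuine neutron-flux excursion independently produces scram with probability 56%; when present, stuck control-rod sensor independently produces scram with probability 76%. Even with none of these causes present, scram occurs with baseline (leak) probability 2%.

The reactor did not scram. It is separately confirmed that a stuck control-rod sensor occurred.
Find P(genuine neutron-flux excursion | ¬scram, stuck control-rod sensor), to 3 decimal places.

Under noisy-OR, P(scram | causes) = 1 − (1−0.02)·∏(1−qᵢ) over the active causes.
Enumerate both values of genuine neutron-flux excursion and weight by the priors:
  P(¬scram | stuck control-rod sensor) = 0.2352·0.75 + 0.103488·0.25
        = 0.176400 + 0.025872 = 0.202272
The terms with genuine neutron-flux excursion present sum to 0.025872, so
  P(genuine neutron-flux excursion | ¬scram, stuck control-rod sensor) = 0.025872 / 0.202272 ≈ 0.128

P(genuine neutron-flux excursion | ¬scram, stuck control-rod sensor) ≈ 0.128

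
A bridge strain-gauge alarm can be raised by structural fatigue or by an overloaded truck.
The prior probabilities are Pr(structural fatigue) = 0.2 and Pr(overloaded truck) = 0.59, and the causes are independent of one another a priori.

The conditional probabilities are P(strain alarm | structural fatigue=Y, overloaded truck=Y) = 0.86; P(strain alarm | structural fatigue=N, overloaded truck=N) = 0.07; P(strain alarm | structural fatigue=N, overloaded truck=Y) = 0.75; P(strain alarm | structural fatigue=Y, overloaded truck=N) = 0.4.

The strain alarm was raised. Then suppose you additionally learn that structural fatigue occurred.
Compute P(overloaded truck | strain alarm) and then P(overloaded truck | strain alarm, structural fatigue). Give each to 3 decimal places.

P(overloaded truck | strain alarm) ≈ 0.891; P(overloaded truck | strain alarm, structural fatigue) ≈ 0.756

By total probability over the 4 (structural fatigue, overloaded truck) configurations:
  P(strain alarm) = 0.07*0.8*0.41 + 0.75*0.8*0.59 + 0.4*0.2*0.41 + 0.86*0.2*0.59
        = 0.022960 + 0.354000 + 0.032800 + 0.101480 = 0.511240
Configurations with overloaded truck contribute 0.455480, so
  P(overloaded truck | strain alarm) = 0.455480 / 0.511240 ≈ 0.891

Now condition on the additional information:
P(strain alarm | structural fatigue) = 0.4·0.41 + 0.86·0.59 = 0.164000 + 0.507400 = 0.671400
Restricting to configurations with overloaded truck present: 0.86·0.59 = 0.507400.
P(overloaded truck | strain alarm, structural fatigue) = 0.507400 / 0.671400 ≈ 0.756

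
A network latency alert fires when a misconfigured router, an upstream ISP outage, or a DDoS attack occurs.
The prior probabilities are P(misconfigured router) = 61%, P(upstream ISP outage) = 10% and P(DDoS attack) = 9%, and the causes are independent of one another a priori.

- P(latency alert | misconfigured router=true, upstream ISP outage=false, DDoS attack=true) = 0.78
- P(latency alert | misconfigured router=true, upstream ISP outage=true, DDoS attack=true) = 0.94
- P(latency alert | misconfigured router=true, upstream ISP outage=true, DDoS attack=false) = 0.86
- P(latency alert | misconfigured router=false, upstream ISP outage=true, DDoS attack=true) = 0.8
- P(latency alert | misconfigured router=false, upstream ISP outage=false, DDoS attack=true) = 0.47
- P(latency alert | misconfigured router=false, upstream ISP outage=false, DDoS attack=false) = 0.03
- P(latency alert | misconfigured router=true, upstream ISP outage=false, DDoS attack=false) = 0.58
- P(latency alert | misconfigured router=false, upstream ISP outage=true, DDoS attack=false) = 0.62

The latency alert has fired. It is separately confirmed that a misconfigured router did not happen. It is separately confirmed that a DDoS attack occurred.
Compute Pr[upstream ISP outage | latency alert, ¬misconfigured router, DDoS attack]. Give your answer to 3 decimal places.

Pr[upstream ISP outage | latency alert, ¬misconfigured router, DDoS attack] ≈ 0.159

For the numerator, keep only upstream ISP outage=true terms: 0.8*0.1 = 0.080000
Normalizer over all consistent configurations: 0.47*0.9 + 0.8*0.1 = 0.503000
Posterior = 0.080000 / 0.503000 ≈ 0.159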